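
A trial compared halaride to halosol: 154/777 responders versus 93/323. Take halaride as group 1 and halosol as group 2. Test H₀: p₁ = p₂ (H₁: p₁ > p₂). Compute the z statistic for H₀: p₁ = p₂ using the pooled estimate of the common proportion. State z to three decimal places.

z = -3.248

p̂₁ = 154/777 = 0.19820, p̂₂ = 93/323 = 0.28793.
Pooled p̂ = (154+93)/(777+323) = 247/1100 = 0.22455.
SE = √(0.174125 × 0.00438298) = 0.02763.
z = (0.19820 − 0.28793)/0.02763 = -0.08973/0.02763 = -3.248.
p-value = P(Z > -3.248) ≈ 0.9994.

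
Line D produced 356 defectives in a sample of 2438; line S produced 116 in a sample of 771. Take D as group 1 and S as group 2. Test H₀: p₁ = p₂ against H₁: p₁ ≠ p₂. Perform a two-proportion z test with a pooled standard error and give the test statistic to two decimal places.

p̂₁ = 356/2438 = 0.14602, p̂₂ = 116/771 = 0.15045.
Pooled p̂ = (356+116)/(2438+771) = 472/3209 = 0.14709.
SE = √(p̂(1−p̂)(1/n₁+1/n₂)) = √(0.14709·0.85291·0.00170719) = √(0.00021417) = 0.01463.
z = (0.14602 − 0.15045)/0.01463 = -0.00443/0.01463 = -0.30.

z = -0.30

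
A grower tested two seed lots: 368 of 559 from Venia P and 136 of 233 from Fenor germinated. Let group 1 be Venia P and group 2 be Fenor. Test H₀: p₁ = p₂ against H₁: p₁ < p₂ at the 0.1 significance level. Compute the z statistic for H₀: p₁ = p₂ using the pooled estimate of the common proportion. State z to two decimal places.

z = 1.99

p̂₁ = 368/559 = 0.6583, p̂₂ = 136/233 = 0.5837.
Pooled p̂ = (368+136)/(559+233) = 504/792 = 0.6364.
SE = √(0.231405 × 0.00608075) = 0.0375.
z = (0.6583 − 0.5837)/0.0375 = 0.0746/0.0375 = 1.99.
p-value = P(Z < 1.989) ≈ 0.9767, so at α = 0.1 we fail to reject H₀.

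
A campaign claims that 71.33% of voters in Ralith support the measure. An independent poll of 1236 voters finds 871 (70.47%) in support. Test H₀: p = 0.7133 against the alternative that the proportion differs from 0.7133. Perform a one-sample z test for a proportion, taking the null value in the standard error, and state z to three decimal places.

p̂ = 871/1236 = 0.704693.
Standard error under H₀: √(0.7133×0.2867/1236) = 0.012863.
z = (0.704693 − 0.7133)/0.012863 = -0.008607/0.012863 = -0.669.

z = -0.669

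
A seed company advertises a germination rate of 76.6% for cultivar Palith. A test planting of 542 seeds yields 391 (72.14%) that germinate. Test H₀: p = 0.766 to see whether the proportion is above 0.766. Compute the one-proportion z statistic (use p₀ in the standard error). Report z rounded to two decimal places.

z = -2.45

p̂ = 391/542 ≈ 0.7214.
Under H₀, SE = √(0.766·0.234/542) = √(0.000330708) = 0.0182.
z = (0.7214 − 0.766)/0.0182 = -0.0446/0.0182 = -2.45.
p-value = P(Z > -2.452) ≈ 0.9929.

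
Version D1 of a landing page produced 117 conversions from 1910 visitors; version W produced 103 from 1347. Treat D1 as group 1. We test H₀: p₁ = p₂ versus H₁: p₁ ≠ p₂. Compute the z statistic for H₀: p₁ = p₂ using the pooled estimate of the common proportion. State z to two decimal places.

z = -1.70

p̂₁ = 117/1910 = 0.06126, p̂₂ = 103/1347 = 0.07647.
Pooled p̂ = (117+103)/(1910+1347) = 220/3257 = 0.06755.
SE = √(0.0629842 × 0.00126595) = 0.00893.
z = (0.06126 − 0.07647)/0.00893 = -0.01521/0.00893 = -1.70.
p-value = 2·P(Z > 1.703) ≈ 0.0885.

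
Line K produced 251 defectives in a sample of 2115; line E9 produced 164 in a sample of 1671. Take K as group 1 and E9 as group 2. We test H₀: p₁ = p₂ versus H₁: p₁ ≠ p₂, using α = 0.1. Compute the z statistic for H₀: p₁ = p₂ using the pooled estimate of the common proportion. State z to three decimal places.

p̂₁ = 251/2115 = 0.11868, p̂₂ = 164/1671 = 0.09814.
Pooled p̂ = (251+164)/(2115+1671) = 415/3786 = 0.10961.
SE = √(0.0975991 × 0.00107126) = 0.01023.
z = (0.11868 − 0.09814)/0.01023 = 0.02054/0.01023 = 2.008.
p-value = 2·P(Z > 2.008) ≈ 0.0447, so at α = 0.1 we reject H₀.

z = 2.008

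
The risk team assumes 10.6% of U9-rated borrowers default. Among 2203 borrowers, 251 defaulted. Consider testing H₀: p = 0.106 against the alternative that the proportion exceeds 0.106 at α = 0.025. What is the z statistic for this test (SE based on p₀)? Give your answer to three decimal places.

z = 1.210

p̂ = 251/2203 = 0.11394.
Under H₀, SE = √(0.106·0.894/2203) = √(4.30159e-05) = 0.00656.
z = (0.11394 − 0.106)/0.00656 = 0.00794/0.00656 = 1.210.
p-value = P(Z > 1.210) ≈ 0.1132; since p > α = 0.025, fail to reject H₀.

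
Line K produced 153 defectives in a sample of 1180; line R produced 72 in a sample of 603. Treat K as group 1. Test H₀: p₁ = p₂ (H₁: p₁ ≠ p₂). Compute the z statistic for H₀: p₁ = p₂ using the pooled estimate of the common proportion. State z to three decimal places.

z = 0.617

p̂₁ = 153/1180 = 0.12966, p̂₂ = 72/603 = 0.11940.
Pooled p̂ = (153+72)/(1180+603) = 225/1783 = 0.12619.
SE = √(p̂(1−p̂)(1/n₁+1/n₂)) = √(0.12619·0.87381·0.00250583) = √(0.000276312) = 0.01662.
z = (0.12966 − 0.11940)/0.01662 = 0.01026/0.01662 = 0.617.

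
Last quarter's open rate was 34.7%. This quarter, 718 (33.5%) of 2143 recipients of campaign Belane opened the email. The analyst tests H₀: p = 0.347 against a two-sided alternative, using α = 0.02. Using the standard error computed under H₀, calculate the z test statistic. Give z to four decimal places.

z = -1.1627

p̂ = 718/2143 ≈ 0.335044.
Standard error under H₀: √(0.347×0.653/2143) = 0.010283.
z = (0.335044 − 0.347)/0.010283 = -0.011956/0.010283 = -1.1627.
p-value = 2·P(Z > 1.163) ≈ 0.2450; since p > α = 0.02, fail to reject H₀.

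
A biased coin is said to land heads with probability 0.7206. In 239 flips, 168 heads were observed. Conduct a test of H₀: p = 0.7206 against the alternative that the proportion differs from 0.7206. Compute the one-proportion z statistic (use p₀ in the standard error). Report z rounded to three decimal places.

z = -0.609

p̂ = 168/239 = 0.70293.
Under H₀, SE = √(0.7206·0.2794/239) = √(0.000842409) = 0.02902.
z = (0.70293 − 0.7206)/0.02902 = -0.01767/0.02902 = -0.609.
Two-sided p-value ≈ 2·Φ(−0.609) = 0.5426.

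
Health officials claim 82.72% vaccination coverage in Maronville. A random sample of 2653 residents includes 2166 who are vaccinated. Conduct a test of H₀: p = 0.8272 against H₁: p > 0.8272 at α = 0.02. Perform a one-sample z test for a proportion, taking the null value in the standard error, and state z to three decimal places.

p̂ = 2166/2653 = 0.81643.
Under H₀, SE = √(0.8272·0.1728/2653) = √(5.38787e-05) = 0.00734.
z = (0.81643 − 0.8272)/0.00734 = -0.01077/0.00734 = -1.467.
p-value = P(Z > -1.467) ≈ 0.9288. With α = 0.02, fail to reject H₀.

z = -1.467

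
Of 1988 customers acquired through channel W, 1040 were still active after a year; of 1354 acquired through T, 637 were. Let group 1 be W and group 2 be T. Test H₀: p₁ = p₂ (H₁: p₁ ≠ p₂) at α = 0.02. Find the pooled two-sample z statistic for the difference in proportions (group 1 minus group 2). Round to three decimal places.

p̂₁ = 1040/1988 ≈ 0.52314, p̂₂ = 637/1354 ≈ 0.47046.
Pooled p̂ = (1040+637)/(1988+1354) = 1677/3342 = 0.50180.
SE = √(p̂(1−p̂)(1/n₁+1/n₂)) = √(0.50180·0.49820·0.00124157) = √(0.000310389) = 0.01762.
z = (0.52314 − 0.47046)/0.01762 = 0.05268/0.01762 = 2.990.
p-value = 2·P(Z > 2.990) ≈ 0.0028; since p < α = 0.02, reject H₀.

z = 2.990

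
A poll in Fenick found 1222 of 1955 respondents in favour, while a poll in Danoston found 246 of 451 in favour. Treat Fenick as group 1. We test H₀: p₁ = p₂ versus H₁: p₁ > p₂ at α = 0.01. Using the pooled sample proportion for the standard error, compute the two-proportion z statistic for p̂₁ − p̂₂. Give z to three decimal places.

z = 3.125

p̂₁ = 1222/1955 = 0.625064, p̂₂ = 246/451 = 0.545455.
Pooled p̂ = (1222+246)/(1955+451) = 1468/2406 = 0.610141.
SE = √(p̂(1−p̂)(1/n₁+1/n₂)) = √(0.610141·0.389859·0.0027288) = √(0.000649098) = 0.025477.
z = (0.625064 − 0.545455)/0.025477 = 0.079609/0.025477 = 3.125.
p-value = P(Z > 3.125) ≈ 0.0009, so at α = 0.01 we reject H₀.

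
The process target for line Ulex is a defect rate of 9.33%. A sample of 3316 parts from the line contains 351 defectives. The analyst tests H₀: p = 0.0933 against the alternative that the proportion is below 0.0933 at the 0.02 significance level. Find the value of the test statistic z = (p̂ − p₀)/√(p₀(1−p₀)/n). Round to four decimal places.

z = 2.4848

p̂ = 351/3316 = 0.1058504.
Under H₀, SE = √(0.0933·0.9067/3316) = √(2.55112e-05) = 0.0050509.
z = (0.1058504 − 0.0933)/0.0050509 = 0.0125504/0.0050509 = 2.4848.
p-value = P(Z < 2.485) ≈ 0.9935; since p > α = 0.02, fail to reject H₀.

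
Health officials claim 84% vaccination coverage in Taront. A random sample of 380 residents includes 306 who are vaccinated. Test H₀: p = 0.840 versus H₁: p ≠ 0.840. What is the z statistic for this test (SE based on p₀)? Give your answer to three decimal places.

z = -1.847

p̂ = 306/380 = 0.80526.
Under H₀, SE = √(0.84·0.16/380) = √(0.000353684) = 0.01881.
z = (0.80526 − 0.84)/0.01881 = -0.03474/0.01881 = -1.847.
p-value = 2·P(Z > 1.847) ≈ 0.0647.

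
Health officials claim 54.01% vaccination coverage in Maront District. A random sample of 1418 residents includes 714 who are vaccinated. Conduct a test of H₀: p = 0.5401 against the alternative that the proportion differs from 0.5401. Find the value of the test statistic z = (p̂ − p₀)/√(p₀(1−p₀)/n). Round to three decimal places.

p̂ = 714/1418 = 0.503526.
Under H₀, SE = √(0.5401·0.4599/1418) = √(0.000175171) = 0.013235.
z = (0.503526 − 0.5401)/0.013235 = -0.036574/0.013235 = -2.763.
Two-sided p-value ≈ 2·Φ(−2.763) = 0.0057.

z = -2.763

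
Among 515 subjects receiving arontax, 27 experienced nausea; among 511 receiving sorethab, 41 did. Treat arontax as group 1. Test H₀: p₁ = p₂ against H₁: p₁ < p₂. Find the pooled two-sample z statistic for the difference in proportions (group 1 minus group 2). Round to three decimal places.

p̂₁ = 27/515 ≈ 0.05243, p̂₂ = 41/511 ≈ 0.08023.
Pooled p̂ = (27+41)/(515+511) = 68/1026 = 0.06628.
SE = √(p̂(1−p̂)(1/n₁+1/n₂)) = √(0.06628·0.93372·0.00389869) = √(0.000241268) = 0.01553.
z = (0.05243 − 0.08023)/0.01553 = -0.02780/0.01553 = -1.790.
p-value = P(Z < -1.790) ≈ 0.0367.

z = -1.790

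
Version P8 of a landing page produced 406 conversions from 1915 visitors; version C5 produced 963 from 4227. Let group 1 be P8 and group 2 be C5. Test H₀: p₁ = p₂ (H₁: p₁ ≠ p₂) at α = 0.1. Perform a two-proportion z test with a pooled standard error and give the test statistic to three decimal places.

p̂₁ = 406/1915 ≈ 0.212010, p̂₂ = 963/4227 ≈ 0.227821.
Pooled p̂ = (406+963)/(1915+4227) = 1369/6142 = 0.222892.
SE = √(p̂(1−p̂)(1/n₁+1/n₂)) = √(0.222892·0.777108·0.000758768) = √(0.000131427) = 0.011464.
z = (0.212010 − 0.227821)/0.011464 = -0.015811/0.011464 = -1.379.
p-value = 2·P(Z > 1.379) ≈ 0.1679; since p > α = 0.1, fail to reject H₀.

z = -1.379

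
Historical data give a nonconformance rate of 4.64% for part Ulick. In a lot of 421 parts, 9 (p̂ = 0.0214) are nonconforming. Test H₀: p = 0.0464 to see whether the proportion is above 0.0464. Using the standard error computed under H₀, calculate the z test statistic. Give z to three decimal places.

z = -2.441

p̂ = 9/421 ≈ 0.02138.
SE = √(p₀(1−p₀)/n) = √(0.044247/421) = 0.01025.
z = (0.02138 − 0.0464)/0.01025 = -0.02502/0.01025 = -2.441.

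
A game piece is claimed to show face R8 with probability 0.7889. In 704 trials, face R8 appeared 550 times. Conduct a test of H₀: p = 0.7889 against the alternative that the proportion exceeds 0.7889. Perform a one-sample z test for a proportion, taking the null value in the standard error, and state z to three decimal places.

p̂ = 550/704 = 0.78125.
Under H₀, SE = √(0.7889·0.2111/704) = √(0.000236558) = 0.01538.
z = (0.78125 − 0.7889)/0.01538 = -0.00765/0.01538 = -0.497.

z = -0.497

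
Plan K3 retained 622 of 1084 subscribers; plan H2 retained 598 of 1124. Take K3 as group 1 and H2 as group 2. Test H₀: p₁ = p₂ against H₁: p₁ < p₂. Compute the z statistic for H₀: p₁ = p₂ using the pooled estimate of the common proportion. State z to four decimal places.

p̂₁ = 622/1084 = 0.573801, p̂₂ = 598/1124 = 0.532028.
Pooled p̂ = (622+598)/(1084+1124) = 1220/2208 = 0.552536.
SE = √(0.24724 × 0.00181219) = 0.021167.
z = (0.573801 − 0.532028)/0.021167 = 0.041773/0.021167 = 1.9735.
p-value = P(Z < 1.973) ≈ 0.9758.

z = 1.9735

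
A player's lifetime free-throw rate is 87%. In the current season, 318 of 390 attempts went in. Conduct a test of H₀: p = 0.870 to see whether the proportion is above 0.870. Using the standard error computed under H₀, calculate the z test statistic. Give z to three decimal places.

z = -3.207

p̂ = 318/390 ≈ 0.81538.
Under H₀, SE = √(0.87·0.13/390) = √(0.00029) = 0.01703.
z = (0.81538 − 0.87)/0.01703 = -0.05462/0.01703 = -3.207.
p-value = P(Z > -3.207) ≈ 0.9993.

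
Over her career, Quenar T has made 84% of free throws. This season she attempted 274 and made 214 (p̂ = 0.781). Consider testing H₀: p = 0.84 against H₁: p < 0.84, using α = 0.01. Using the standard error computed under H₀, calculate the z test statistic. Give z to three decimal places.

p̂ = 214/274 ≈ 0.78102.
Under H₀, SE = √(0.84·0.16/274) = √(0.000490511) = 0.02215.
z = (0.78102 − 0.84)/0.02215 = -0.05898/0.02215 = -2.663.
p-value = P(Z < -2.663) ≈ 0.0039. With α = 0.01, reject H₀.

z = -2.663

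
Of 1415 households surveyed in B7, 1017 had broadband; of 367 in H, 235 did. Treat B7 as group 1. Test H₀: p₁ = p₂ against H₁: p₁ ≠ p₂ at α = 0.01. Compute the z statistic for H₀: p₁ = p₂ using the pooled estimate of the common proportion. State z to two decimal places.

z = 2.93

p̂₁ = 1017/1415 = 0.7187, p̂₂ = 235/367 = 0.6403.
Pooled p̂ = (1017+235)/(1415+367) = 1252/1782 = 0.7026.
SE = √(p̂(1−p̂)(1/n₁+1/n₂)) = √(0.7026·0.2974·0.00343151) = √(0.000717051) = 0.0268.
z = (0.7187 − 0.6403)/0.0268 = 0.0784/0.0268 = 2.93.
Two-sided p-value ≈ 2·Φ(−2.928) = 0.0034. With α = 0.01, reject H₀.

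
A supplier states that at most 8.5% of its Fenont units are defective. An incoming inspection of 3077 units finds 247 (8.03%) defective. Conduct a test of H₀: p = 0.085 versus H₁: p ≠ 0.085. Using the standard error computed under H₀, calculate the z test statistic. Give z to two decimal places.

p̂ = 247/3077 = 0.0803.
Under H₀, SE = √(0.085·0.915/3077) = √(2.52762e-05) = 0.0050.
z = (0.0803 − 0.085)/0.0050 = -0.0047/0.0050 = -0.94.
Two-sided p-value ≈ 2·Φ(−0.940) = 0.3471.

z = -0.94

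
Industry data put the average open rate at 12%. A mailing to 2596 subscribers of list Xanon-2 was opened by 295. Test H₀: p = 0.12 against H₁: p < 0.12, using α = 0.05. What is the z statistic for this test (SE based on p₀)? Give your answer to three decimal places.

z = -0.998

p̂ = 295/2596 = 0.113636.
Under H₀, SE = √(0.12·0.88/2596) = √(4.0678e-05) = 0.006378.
z = (0.113636 − 0.12)/0.006378 = -0.006364/0.006378 = -0.998.
p-value = P(Z < -0.998) ≈ 0.1592, so at α = 0.05 we fail to reject H₀.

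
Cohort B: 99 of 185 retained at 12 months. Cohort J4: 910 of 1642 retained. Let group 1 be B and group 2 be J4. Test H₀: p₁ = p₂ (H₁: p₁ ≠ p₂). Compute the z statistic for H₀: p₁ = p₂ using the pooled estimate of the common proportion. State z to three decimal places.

z = -0.494

p̂₁ = 99/185 ≈ 0.53514, p̂₂ = 910/1642 ≈ 0.55420.
Pooled p̂ = (99+910)/(185+1642) = 1009/1827 = 0.55227.
SE = √(0.247268 × 0.00601442) = 0.03856.
z = (0.53514 − 0.55420)/0.03856 = -0.01906/0.03856 = -0.494.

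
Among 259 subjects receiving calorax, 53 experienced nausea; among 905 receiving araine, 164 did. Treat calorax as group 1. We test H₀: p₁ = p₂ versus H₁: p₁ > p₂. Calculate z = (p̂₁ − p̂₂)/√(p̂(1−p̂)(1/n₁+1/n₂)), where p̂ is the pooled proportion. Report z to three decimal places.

z = 0.853

p̂₁ = 53/259 = 0.20463, p̂₂ = 164/905 = 0.18122.
Pooled p̂ = (53+164)/(259+905) = 217/1164 = 0.18643.
SE = √(p̂(1−p̂)(1/n₁+1/n₂)) = √(0.18643·0.81357·0.00496598) = √(0.000753197) = 0.02744.
z = (0.20463 − 0.18122)/0.02744 = 0.02341/0.02744 = 0.853.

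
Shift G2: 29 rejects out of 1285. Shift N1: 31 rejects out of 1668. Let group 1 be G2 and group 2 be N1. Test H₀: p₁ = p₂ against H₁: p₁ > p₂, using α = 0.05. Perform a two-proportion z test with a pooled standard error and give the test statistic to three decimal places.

p̂₁ = 29/1285 = 0.022568, p̂₂ = 31/1668 = 0.018585.
Pooled p̂ = (29+31)/(1285+1668) = 60/2953 = 0.020318.
SE = √(p̂(1−p̂)(1/n₁+1/n₂)) = √(0.020318·0.979682·0.00137773) = √(2.74244e-05) = 0.005237.
z = (0.022568 − 0.018585)/0.005237 = 0.003983/0.005237 = 0.761.
p-value = P(Z > 0.761) ≈ 0.2235; since p > α = 0.05, fail to reject H₀.

z = 0.761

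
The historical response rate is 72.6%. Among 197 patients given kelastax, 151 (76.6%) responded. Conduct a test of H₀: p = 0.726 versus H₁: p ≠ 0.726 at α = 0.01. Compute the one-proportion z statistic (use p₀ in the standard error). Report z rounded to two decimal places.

z = 1.27

p̂ = 151/197 = 0.7665.
Under H₀, SE = √(0.726·0.274/197) = √(0.00100977) = 0.0318.
z = (0.7665 − 0.726)/0.0318 = 0.0405/0.0318 = 1.27.
Two-sided p-value ≈ 2·Φ(−1.274) = 0.2025, so at α = 0.01 we fail to reject H₀.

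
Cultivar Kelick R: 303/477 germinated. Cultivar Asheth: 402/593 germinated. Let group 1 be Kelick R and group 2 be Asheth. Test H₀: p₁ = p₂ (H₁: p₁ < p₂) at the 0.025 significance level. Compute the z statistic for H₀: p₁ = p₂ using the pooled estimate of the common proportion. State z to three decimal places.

z = -1.464

p̂₁ = 303/477 = 0.63522, p̂₂ = 402/593 = 0.67791.
Pooled p̂ = (303+402)/(477+593) = 705/1070 = 0.65888.
SE = √(p̂(1−p̂)(1/n₁+1/n₂)) = √(0.65888·0.34112·0.00378278) = √(0.000850208) = 0.02916.
z = (0.63522 − 0.67791)/0.02916 = -0.04269/0.02916 = -1.464.
p-value = P(Z < -1.464) ≈ 0.0716. With α = 0.025, fail to reject H₀.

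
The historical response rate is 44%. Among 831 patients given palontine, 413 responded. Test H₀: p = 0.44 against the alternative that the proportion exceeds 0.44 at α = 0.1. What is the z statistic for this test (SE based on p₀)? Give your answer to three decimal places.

z = 3.310

p̂ = 413/831 ≈ 0.49699.
Under H₀, SE = √(0.44·0.56/831) = √(0.00029651) = 0.01722.
z = (0.49699 − 0.44)/0.01722 = 0.05699/0.01722 = 3.310.
p-value = P(Z > 3.310) ≈ 0.0005; since p < α = 0.1, reject H₀.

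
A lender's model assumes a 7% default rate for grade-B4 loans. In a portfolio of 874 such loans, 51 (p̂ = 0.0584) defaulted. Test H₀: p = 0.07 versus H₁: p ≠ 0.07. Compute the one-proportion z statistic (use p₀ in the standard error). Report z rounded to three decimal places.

z = -1.350

p̂ = 51/874 = 0.05835.
SE = √(p₀(1−p₀)/n) = √(0.0651/874) = 0.00863.
z = (0.05835 − 0.07)/0.00863 = -0.01165/0.00863 = -1.350.
Two-sided p-value ≈ 2·Φ(−1.350) = 0.1771.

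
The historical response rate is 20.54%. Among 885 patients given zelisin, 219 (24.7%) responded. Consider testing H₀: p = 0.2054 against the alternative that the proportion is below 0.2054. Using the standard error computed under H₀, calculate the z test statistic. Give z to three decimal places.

z = 3.097

p̂ = 219/885 ≈ 0.24746.
SE = √(p₀(1−p₀)/n) = √(0.16321/885) = 0.01358.
z = (0.24746 − 0.2054)/0.01358 = 0.04206/0.01358 = 3.097.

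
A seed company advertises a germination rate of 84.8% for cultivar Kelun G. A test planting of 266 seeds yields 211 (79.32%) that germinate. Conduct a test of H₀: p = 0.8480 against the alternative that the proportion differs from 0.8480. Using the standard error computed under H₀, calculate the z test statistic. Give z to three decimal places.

z = -2.488

p̂ = 211/266 = 0.79323.
Under H₀, SE = √(0.848·0.152/266) = √(0.000484571) = 0.02201.
z = (0.79323 − 0.848)/0.02201 = -0.05477/0.02201 = -2.488.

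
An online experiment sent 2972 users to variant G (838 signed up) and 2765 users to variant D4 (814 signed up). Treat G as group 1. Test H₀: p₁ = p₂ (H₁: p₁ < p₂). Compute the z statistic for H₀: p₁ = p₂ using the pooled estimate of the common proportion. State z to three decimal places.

p̂₁ = 838/2972 = 0.281965, p̂₂ = 814/2765 = 0.294394.
Pooled p̂ = (838+814)/(2972+2765) = 1652/5737 = 0.287955.
SE = √(p̂(1−p̂)(1/n₁+1/n₂)) = √(0.287955·0.712045·0.000698137) = √(0.000143144) = 0.011964.
z = (0.281965 − 0.294394)/0.011964 = -0.012429/0.011964 = -1.039.

z = -1.039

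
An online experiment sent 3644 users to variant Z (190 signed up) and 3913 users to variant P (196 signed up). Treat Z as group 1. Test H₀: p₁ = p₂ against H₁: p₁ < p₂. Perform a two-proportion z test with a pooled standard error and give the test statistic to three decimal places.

z = 0.405

p̂₁ = 190/3644 ≈ 0.052141, p̂₂ = 196/3913 ≈ 0.050089.
Pooled p̂ = (190+196)/(3644+3913) = 386/7557 = 0.051078.
SE = √(0.0484695 × 0.000529982) = 0.005068.
z = (0.052141 − 0.050089)/0.005068 = 0.002052/0.005068 = 0.405.
p-value = P(Z < 0.405) ≈ 0.6571.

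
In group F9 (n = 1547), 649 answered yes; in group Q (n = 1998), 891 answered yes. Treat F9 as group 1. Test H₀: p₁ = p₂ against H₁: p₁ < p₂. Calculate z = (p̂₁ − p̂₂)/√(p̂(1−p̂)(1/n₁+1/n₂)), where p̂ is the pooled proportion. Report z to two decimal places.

z = -1.57

p̂₁ = 649/1547 = 0.4195, p̂₂ = 891/1998 = 0.4459.
Pooled p̂ = (649+891)/(1547+1998) = 1540/3545 = 0.4344.
SE = √(p̂(1−p̂)(1/n₁+1/n₂)) = √(0.4344·0.5656·0.00114691) = √(0.000281795) = 0.0168.
z = (0.4195 − 0.4459)/0.0168 = -0.0264/0.0168 = -1.57.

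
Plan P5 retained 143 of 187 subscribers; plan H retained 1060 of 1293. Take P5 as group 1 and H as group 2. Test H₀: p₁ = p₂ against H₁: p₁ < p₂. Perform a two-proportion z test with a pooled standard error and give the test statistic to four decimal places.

z = -1.8054

p̂₁ = 143/187 ≈ 0.764706, p̂₂ = 1060/1293 ≈ 0.819799.
Pooled p̂ = (143+1060)/(187+1293) = 1203/1480 = 0.812838.
SE = √(0.152132 × 0.00612099) = 0.030516.
z = (0.764706 − 0.819799)/0.030516 = -0.055093/0.030516 = -1.8054.
p-value = P(Z < -1.805) ≈ 0.0355.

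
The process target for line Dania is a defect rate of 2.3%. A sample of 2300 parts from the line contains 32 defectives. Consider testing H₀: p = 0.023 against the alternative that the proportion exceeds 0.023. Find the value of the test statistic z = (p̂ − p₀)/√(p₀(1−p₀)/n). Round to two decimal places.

z = -2.91

p̂ = 32/2300 ≈ 0.013913.
SE = √(p₀(1−p₀)/n) = √(0.022471/2300) = 0.003126.
z = (0.013913 − 0.023)/0.003126 = -0.009087/0.003126 = -2.91.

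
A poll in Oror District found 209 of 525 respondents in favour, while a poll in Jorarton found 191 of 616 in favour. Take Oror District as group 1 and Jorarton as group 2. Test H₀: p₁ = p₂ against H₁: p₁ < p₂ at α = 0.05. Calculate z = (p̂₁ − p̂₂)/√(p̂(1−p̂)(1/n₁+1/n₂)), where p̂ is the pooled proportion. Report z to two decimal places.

p̂₁ = 209/525 = 0.3981, p̂₂ = 191/616 = 0.3101.
Pooled p̂ = (209+191)/(525+616) = 400/1141 = 0.3506.
SE = √(0.227671 × 0.00352814) = 0.0283.
z = (0.3981 − 0.3101)/0.0283 = 0.0880/0.0283 = 3.11.
p-value = P(Z < 3.106) ≈ 0.9991. With α = 0.05, fail to reject H₀.

z = 3.11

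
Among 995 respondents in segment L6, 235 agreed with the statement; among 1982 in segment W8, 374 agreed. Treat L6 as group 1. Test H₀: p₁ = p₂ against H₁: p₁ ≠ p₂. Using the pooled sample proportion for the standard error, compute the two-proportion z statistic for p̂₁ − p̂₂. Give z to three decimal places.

p̂₁ = 235/995 ≈ 0.23618, p̂₂ = 374/1982 ≈ 0.18870.
Pooled p̂ = (235+374)/(995+1982) = 609/2977 = 0.20457.
SE = √(p̂(1−p̂)(1/n₁+1/n₂)) = √(0.20457·0.79543·0.00150957) = √(0.000245637) = 0.01567.
z = (0.23618 − 0.18870)/0.01567 = 0.04748/0.01567 = 3.030.
Two-sided p-value ≈ 2·Φ(−3.030) = 0.0024.

z = 3.030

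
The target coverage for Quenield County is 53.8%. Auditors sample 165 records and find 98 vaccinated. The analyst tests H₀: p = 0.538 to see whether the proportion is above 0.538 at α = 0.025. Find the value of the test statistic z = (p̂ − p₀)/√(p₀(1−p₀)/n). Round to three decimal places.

z = 1.441

p̂ = 98/165 = 0.59394.
Under H₀, SE = √(0.538·0.462/165) = √(0.0015064) = 0.03881.
z = (0.59394 − 0.538)/0.03881 = 0.05594/0.03881 = 1.441.
p-value = P(Z > 1.441) ≈ 0.0748, so at α = 0.025 we fail to reject H₀.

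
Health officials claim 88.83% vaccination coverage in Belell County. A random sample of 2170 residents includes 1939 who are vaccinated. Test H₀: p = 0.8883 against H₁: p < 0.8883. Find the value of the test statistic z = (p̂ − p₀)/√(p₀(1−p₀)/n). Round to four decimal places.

z = 0.7762

p̂ = 1939/2170 ≈ 0.8935484.
Under H₀, SE = √(0.8883·0.1117/2170) = √(4.57249e-05) = 0.0067620.
z = (0.8935484 − 0.8883)/0.0067620 = 0.0052484/0.0067620 = 0.7762.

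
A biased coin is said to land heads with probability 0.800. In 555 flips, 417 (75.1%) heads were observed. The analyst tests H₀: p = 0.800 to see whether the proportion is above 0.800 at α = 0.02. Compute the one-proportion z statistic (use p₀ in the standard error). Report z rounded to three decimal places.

p̂ = 417/555 ≈ 0.75135.
Standard error under H₀: √(0.8×0.2/555) = 0.01698.
z = (0.75135 − 0.8)/0.01698 = -0.04865/0.01698 = -2.865.
p-value = P(Z > -2.865) ≈ 0.9979. With α = 0.02, fail to reject H₀.

z = -2.865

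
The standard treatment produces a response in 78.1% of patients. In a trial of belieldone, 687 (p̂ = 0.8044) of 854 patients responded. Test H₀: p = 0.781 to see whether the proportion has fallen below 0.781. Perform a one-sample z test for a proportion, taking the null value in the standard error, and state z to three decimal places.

p̂ = 687/854 ≈ 0.80445.
Standard error under H₀: √(0.781×0.219/854) = 0.01415.
z = (0.80445 − 0.781)/0.01415 = 0.02345/0.01415 = 1.657.

z = 1.657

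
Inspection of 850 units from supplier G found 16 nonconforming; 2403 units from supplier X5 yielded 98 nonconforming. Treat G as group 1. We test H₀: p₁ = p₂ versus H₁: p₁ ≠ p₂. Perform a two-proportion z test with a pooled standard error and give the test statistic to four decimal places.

p̂₁ = 16/850 ≈ 0.0188235, p̂₂ = 98/2403 ≈ 0.0407824.
Pooled p̂ = (16+98)/(850+2403) = 114/3253 = 0.0350446.
SE = √(p̂(1−p̂)(1/n₁+1/n₂)) = √(0.0350446·0.9649554·0.00159262) = √(5.38567e-05) = 0.0073387.
z = (0.0188235 − 0.0407824)/0.0073387 = -0.0219589/0.0073387 = -2.9922.

z = -2.9922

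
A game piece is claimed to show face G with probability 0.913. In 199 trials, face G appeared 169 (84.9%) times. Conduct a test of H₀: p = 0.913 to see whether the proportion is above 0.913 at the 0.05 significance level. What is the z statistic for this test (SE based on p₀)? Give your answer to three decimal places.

p̂ = 169/199 = 0.84925.
SE = √(p₀(1−p₀)/n) = √(0.079431/199) = 0.01998.
z = (0.84925 − 0.913)/0.01998 = -0.06375/0.01998 = -3.191.
p-value = P(Z > -3.191) ≈ 0.9993, so at α = 0.05 we fail to reject H₀.

z = -3.191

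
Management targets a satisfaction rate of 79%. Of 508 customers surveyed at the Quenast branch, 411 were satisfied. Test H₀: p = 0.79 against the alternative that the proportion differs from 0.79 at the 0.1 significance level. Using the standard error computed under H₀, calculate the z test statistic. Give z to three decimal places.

z = 1.054

p̂ = 411/508 ≈ 0.809055.
SE = √(p₀(1−p₀)/n) = √(0.1659/508) = 0.018071.
z = (0.809055 − 0.79)/0.018071 = 0.019055/0.018071 = 1.054.
Two-sided p-value ≈ 2·Φ(−1.054) = 0.2917, so at α = 0.1 we fail to reject H₀.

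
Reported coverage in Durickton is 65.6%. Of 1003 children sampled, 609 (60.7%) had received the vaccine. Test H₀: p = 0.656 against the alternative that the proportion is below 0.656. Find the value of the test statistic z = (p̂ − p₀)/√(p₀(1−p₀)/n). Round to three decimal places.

z = -3.255

p̂ = 609/1003 ≈ 0.60718.
Standard error under H₀: √(0.656×0.344/1003) = 0.01500.
z = (0.60718 − 0.656)/0.01500 = -0.04882/0.01500 = -3.255.
p-value = P(Z < -3.255) ≈ 0.0006.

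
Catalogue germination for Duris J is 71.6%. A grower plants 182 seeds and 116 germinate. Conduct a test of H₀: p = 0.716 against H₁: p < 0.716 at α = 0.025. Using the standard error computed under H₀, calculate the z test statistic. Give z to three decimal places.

p̂ = 116/182 = 0.637363.
Standard error under H₀: √(0.716×0.284/182) = 0.033426.
z = (0.637363 − 0.716)/0.033426 = -0.078637/0.033426 = -2.353.
p-value = P(Z < -2.353) ≈ 0.0093. With α = 0.025, reject H₀.

z = -2.353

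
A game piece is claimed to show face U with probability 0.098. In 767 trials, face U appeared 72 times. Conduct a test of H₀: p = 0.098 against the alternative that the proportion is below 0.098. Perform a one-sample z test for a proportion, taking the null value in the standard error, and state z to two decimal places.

z = -0.38

p̂ = 72/767 = 0.0939.
SE = √(p₀(1−p₀)/n) = √(0.088396/767) = 0.0107.
z = (0.0939 − 0.098)/0.0107 = -0.0041/0.0107 = -0.38.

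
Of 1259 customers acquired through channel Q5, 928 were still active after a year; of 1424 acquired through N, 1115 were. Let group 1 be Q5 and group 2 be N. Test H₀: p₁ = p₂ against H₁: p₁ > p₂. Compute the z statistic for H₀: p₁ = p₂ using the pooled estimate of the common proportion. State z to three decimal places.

z = -2.785

p̂₁ = 928/1259 = 0.73709, p̂₂ = 1115/1424 = 0.78301.
Pooled p̂ = (928+1115)/(1259+1424) = 2043/2683 = 0.76146.
SE = √(0.181638 × 0.00149653) = 0.01649.
z = (0.73709 − 0.78301)/0.01649 = -0.04592/0.01649 = -2.785.
p-value = P(Z > -2.785) ≈ 0.9973.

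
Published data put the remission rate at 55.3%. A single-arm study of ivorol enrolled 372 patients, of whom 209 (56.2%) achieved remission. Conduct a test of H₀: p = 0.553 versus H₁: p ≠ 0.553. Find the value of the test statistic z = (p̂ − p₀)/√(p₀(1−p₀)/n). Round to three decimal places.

z = 0.342

p̂ = 209/372 ≈ 0.561828.
SE = √(p₀(1−p₀)/n) = √(0.24719/372) = 0.025778.
z = (0.561828 − 0.553)/0.025778 = 0.008828/0.025778 = 0.342.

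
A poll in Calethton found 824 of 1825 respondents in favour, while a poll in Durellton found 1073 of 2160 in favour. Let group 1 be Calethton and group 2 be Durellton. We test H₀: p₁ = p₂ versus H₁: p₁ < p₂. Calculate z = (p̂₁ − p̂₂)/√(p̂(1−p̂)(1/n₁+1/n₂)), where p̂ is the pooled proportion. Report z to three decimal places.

p̂₁ = 824/1825 ≈ 0.451507, p̂₂ = 1073/2160 ≈ 0.496759.
Pooled p̂ = (824+1073)/(1825+2160) = 1897/3985 = 0.476035.
SE = √(p̂(1−p̂)(1/n₁+1/n₂)) = √(0.476035·0.523965·0.00101091) = √(0.000252146) = 0.015879.
z = (0.451507 − 0.496759)/0.015879 = -0.045252/0.015879 = -2.850.

z = -2.850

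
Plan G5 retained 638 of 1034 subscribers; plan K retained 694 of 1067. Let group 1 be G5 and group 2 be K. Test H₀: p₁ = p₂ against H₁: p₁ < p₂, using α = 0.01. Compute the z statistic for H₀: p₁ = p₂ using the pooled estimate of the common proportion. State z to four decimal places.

p̂₁ = 638/1034 ≈ 0.617021, p̂₂ = 694/1067 ≈ 0.650422.
Pooled p̂ = (638+694)/(1034+1067) = 1332/2101 = 0.633984.
SE = √(p̂(1−p̂)(1/n₁+1/n₂)) = √(0.633984·0.366016·0.00190433) = √(0.000441895) = 0.021021.
z = (0.617021 − 0.650422)/0.021021 = -0.033401/0.021021 = -1.5889.
p-value = P(Z < -1.589) ≈ 0.0560. With α = 0.01, fail to reject H₀.

z = -1.5889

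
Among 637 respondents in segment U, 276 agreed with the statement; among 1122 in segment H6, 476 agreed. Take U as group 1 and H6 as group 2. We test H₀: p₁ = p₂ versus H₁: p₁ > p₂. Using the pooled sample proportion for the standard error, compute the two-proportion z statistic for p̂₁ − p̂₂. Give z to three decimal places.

p̂₁ = 276/637 = 0.43328, p̂₂ = 476/1122 = 0.42424.
Pooled p̂ = (276+476)/(637+1122) = 752/1759 = 0.42752.
SE = √(0.244746 × 0.00246112) = 0.02454.
z = (0.43328 − 0.42424)/0.02454 = 0.00904/0.02454 = 0.368.

z = 0.368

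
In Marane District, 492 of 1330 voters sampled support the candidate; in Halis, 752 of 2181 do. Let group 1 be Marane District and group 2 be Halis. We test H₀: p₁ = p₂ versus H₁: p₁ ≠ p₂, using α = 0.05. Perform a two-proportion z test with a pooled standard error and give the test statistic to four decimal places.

z = 1.5101

p̂₁ = 492/1330 ≈ 0.369925, p̂₂ = 752/2181 ≈ 0.344796.
Pooled p̂ = (492+752)/(1330+2181) = 1244/3511 = 0.354315.
SE = √(p̂(1−p̂)(1/n₁+1/n₂)) = √(0.354315·0.645685·0.00121038) = √(0.000276907) = 0.016641.
z = (0.369925 − 0.344796)/0.016641 = 0.025129/0.016641 = 1.5101.
p-value = 2·P(Z > 1.510) ≈ 0.1310. With α = 0.05, fail to reject H₀.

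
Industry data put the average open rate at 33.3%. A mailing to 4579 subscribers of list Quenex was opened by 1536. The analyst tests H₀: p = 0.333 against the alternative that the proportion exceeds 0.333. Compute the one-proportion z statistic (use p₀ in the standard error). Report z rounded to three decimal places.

z = 0.351

p̂ = 1536/4579 ≈ 0.33544.
Under H₀, SE = √(0.333·0.667/4579) = √(4.85064e-05) = 0.00696.
z = (0.33544 − 0.333)/0.00696 = 0.00244/0.00696 = 0.351.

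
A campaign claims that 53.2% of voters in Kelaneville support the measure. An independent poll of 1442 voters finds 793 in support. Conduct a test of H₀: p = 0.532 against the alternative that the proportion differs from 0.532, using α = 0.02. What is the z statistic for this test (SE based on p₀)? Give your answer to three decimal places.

z = 1.365

p̂ = 793/1442 ≈ 0.54993.
Standard error under H₀: √(0.532×0.468/1442) = 0.01314.
z = (0.54993 − 0.532)/0.01314 = 0.01793/0.01314 = 1.365.
Two-sided p-value ≈ 2·Φ(−1.365) = 0.1724. With α = 0.02, fail to reject H₀.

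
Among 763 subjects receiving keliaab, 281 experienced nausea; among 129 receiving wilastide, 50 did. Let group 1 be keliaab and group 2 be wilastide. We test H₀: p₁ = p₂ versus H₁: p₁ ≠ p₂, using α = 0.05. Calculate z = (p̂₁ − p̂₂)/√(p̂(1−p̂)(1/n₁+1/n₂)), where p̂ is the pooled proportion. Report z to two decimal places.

p̂₁ = 281/763 ≈ 0.3683, p̂₂ = 50/129 ≈ 0.3876.
Pooled p̂ = (281+50)/(763+129) = 331/892 = 0.3711.
SE = √(p̂(1−p̂)(1/n₁+1/n₂)) = √(0.3711·0.6289·0.00906255) = √(0.00211501) = 0.0460.
z = (0.3683 − 0.3876)/0.0460 = -0.0193/0.0460 = -0.42.
p-value = 2·P(Z > 0.420) ≈ 0.6745, so at α = 0.05 we fail to reject H₀.

z = -0.42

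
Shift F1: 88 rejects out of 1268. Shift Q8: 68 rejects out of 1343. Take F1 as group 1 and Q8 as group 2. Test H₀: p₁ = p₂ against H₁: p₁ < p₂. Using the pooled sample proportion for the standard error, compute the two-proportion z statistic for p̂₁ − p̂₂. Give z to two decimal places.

z = 2.02

p̂₁ = 88/1268 ≈ 0.0694, p̂₂ = 68/1343 ≈ 0.0506.
Pooled p̂ = (88+68)/(1268+1343) = 156/2611 = 0.0597.
SE = √(p̂(1−p̂)(1/n₁+1/n₂)) = √(0.0597·0.9403·0.00153325) = √(8.61339e-05) = 0.0093.
z = (0.0694 − 0.0506)/0.0093 = 0.0188/0.0093 = 2.02.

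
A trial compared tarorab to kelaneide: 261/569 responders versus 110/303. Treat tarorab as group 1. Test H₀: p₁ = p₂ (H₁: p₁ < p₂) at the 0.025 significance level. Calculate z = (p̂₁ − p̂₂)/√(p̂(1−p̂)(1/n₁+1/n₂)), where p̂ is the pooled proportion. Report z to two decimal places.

z = 2.72

p̂₁ = 261/569 = 0.4587, p̂₂ = 110/303 = 0.3630.
Pooled p̂ = (261+110)/(569+303) = 371/872 = 0.4255.
SE = √(0.244444 × 0.0050578) = 0.0352.
z = (0.4587 − 0.3630)/0.0352 = 0.0957/0.0352 = 2.72.
p-value = P(Z < 2.721) ≈ 0.9967. With α = 0.025, fail to reject H₀.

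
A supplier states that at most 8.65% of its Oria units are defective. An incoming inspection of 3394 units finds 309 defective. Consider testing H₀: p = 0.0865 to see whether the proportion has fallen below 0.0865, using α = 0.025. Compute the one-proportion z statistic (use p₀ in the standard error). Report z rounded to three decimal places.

p̂ = 309/3394 = 0.091043.
Standard error under H₀: √(0.0865×0.9135/3394) = 0.004825.
z = (0.091043 − 0.0865)/0.004825 = 0.004543/0.004825 = 0.942.
p-value = P(Z < 0.942) ≈ 0.8268. With α = 0.025, fail to reject H₀.

z = 0.942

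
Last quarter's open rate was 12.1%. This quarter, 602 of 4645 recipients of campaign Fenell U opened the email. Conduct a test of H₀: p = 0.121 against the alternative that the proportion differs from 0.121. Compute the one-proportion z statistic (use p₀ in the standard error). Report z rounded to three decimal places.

z = 1.798

p̂ = 602/4645 ≈ 0.129602.
Standard error under H₀: √(0.121×0.879/4645) = 0.004785.
z = (0.129602 − 0.121)/0.004785 = 0.008602/0.004785 = 1.798.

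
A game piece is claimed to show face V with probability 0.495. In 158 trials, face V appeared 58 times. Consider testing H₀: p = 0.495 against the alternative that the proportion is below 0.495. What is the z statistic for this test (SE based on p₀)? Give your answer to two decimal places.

z = -3.22

p̂ = 58/158 = 0.36709.
SE = √(p₀(1−p₀)/n) = √(0.24998/158) = 0.03978.
z = (0.36709 − 0.495)/0.03978 = -0.12791/0.03978 = -3.22.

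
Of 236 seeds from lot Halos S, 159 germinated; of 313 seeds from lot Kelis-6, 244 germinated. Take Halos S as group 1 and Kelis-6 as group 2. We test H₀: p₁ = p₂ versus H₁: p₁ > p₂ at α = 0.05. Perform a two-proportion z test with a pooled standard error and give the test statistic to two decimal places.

z = -2.78

p̂₁ = 159/236 = 0.6737, p̂₂ = 244/313 = 0.7796.
Pooled p̂ = (159+244)/(236+313) = 403/549 = 0.7341.
SE = √(p̂(1−p̂)(1/n₁+1/n₂)) = √(0.7341·0.2659·0.00743218) = √(0.00145087) = 0.0381.
z = (0.6737 − 0.7796)/0.0381 = -0.1059/0.0381 = -2.78.
p-value = P(Z > -2.778) ≈ 0.9973, so at α = 0.05 we fail to reject H₀.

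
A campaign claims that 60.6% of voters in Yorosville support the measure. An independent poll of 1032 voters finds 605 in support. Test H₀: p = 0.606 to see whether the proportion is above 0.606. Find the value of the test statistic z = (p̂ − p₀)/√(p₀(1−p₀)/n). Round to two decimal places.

z = -1.30

p̂ = 605/1032 = 0.5862.
Under H₀, SE = √(0.606·0.394/1032) = √(0.00023136) = 0.0152.
z = (0.5862 − 0.606)/0.0152 = -0.0198/0.0152 = -1.30.
p-value = P(Z > -1.299) ≈ 0.9030.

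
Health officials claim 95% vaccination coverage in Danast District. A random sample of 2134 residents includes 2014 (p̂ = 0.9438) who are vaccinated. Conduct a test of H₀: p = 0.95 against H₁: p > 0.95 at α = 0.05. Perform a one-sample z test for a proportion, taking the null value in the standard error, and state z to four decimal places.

p̂ = 2014/2134 = 0.9437676.
SE = √(p₀(1−p₀)/n) = √(0.0475/2134) = 0.0047179.
z = (0.9437676 − 0.95)/0.0047179 = -0.0062324/0.0047179 = -1.3210.
p-value = P(Z > -1.321) ≈ 0.9068, so at α = 0.05 we fail to reject H₀.

z = -1.3210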